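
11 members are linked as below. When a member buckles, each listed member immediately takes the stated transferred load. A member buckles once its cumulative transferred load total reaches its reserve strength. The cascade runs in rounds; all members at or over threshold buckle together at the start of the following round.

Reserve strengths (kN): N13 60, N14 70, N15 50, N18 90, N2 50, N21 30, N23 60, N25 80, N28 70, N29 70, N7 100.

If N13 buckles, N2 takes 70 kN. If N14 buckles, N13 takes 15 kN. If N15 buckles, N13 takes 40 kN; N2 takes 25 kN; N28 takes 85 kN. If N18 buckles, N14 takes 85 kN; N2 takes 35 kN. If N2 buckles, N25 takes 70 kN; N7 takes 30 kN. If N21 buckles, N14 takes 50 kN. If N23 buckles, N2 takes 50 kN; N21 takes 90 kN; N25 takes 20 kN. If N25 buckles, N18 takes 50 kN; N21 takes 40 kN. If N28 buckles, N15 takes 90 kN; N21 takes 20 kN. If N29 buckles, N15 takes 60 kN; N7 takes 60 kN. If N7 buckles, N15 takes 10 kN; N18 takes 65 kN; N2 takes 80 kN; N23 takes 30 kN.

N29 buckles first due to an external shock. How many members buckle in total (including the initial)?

Round 1 — N29 buckles (initial).
  N15: +60 → 60 ≥ 50
  N7: +60 → 60 < 100
Round 2 — N15 buckles.
  N13: +40 → 40 < 60
  N2: +25 → 25 < 50
  N28: +85 → 85 ≥ 70
Round 3 — N28 buckles.
  N21: +20 → 20 < 30
No further bucklings.

3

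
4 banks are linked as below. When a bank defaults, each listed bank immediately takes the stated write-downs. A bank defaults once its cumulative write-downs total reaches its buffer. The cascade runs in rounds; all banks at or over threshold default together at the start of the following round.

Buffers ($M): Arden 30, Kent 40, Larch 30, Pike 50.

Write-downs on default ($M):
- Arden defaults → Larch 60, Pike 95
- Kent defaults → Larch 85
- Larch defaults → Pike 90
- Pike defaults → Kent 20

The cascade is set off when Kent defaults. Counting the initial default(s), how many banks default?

Round 1 — Kent defaults (initial).
  Larch: +85 → 85 ≥ 30
Round 2 — Larch defaults.
  Pike: +90 → 90 ≥ 50
Round 3 — Pike defaults.
No further defaults.

3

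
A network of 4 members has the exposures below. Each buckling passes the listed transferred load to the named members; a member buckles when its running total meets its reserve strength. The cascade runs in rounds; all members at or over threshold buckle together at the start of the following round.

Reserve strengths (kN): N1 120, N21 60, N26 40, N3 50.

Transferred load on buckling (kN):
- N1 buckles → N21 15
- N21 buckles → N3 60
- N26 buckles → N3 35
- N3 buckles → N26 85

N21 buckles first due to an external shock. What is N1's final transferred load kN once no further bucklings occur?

Round 1 — N21 buckles (initial).
  N3: +60 → 60 ≥ 50
Round 2 — N3 buckles.
  N26: +85 → 85 ≥ 40
Round 3 — N26 buckles.
No further bucklings.

0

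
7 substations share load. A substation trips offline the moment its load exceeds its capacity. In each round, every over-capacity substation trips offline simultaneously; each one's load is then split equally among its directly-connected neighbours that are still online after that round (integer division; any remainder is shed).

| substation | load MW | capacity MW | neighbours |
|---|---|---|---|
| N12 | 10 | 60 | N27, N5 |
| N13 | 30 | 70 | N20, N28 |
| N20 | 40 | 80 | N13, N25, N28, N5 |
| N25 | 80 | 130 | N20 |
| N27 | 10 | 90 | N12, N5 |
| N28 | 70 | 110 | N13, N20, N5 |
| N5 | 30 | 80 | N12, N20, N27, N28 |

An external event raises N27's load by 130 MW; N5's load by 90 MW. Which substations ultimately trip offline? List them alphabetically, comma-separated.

Round 1 — N27 at 140 > 90; N5 at 120 > 80. N27, N5 trip offline.
  N27 sheds 140 MW to N12: 140 each.
    N12: 10+140 = 150 > 60
  N5 sheds 120 MW to N12, N20, N28: 40 each.
    N12: 150+40 = 190 > 60
    N20: 40+40 = 80 ≤ 80
    N28: 70+40 = 110 ≤ 110
Round 2 — N12 trips offline.
  N12 sheds 190 MW: no online neighbours, lost.
No further trips.

N12, N27, N5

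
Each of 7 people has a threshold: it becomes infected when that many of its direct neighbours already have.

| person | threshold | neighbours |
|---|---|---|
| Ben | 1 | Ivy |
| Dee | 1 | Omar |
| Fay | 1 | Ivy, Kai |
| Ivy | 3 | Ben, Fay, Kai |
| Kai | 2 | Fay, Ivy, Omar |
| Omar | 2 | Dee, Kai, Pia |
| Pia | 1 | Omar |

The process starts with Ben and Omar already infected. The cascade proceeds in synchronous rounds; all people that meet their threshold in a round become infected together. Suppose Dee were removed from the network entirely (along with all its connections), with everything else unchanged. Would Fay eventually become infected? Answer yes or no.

no

With Dee removed:
Round 1 — Ben, Omar become infected (initial).
Round 2 — checking thresholds:
  Ivy: 1 of 3 neighbours < 3, not yet.
  Kai: 1 of 3 neighbours < 2, not yet.
  Pia: 1 of 1 neighbours ≥ 1, becomes infected.
Round 3 — no new infections; cascade stops.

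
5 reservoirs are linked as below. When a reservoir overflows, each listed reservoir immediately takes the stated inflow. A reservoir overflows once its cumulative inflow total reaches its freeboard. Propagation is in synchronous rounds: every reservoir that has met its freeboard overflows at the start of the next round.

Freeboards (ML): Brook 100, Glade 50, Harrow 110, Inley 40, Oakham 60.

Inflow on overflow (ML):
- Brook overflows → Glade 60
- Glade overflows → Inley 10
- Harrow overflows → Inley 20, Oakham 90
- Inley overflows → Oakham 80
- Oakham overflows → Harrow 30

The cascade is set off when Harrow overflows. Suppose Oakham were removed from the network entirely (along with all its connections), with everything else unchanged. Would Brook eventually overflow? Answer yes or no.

no

With Oakham removed:
Round 1 — Harrow overflows (initial).
  Inley: +20 → 20 < 40
No further overflows.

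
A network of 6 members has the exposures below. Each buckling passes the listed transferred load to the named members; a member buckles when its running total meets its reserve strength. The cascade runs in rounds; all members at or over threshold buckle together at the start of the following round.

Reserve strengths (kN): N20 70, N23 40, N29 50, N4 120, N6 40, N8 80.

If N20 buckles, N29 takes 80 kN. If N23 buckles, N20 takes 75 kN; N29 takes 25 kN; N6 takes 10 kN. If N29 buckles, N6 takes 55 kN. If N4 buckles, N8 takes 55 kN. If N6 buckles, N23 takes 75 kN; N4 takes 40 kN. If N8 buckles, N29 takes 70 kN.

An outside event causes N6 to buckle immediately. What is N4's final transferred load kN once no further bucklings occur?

40

Round 1 — N6 buckles (initial).
  N23: +75 → 75 ≥ 40
  N4: +40 → 40 < 120
Round 2 — N23 buckles.
  N20: +75 → 75 ≥ 70
  N29: +25 → 25 < 50
Round 3 — N20 buckles.
  N29: +80 → 105 ≥ 50
Round 4 — N29 buckles.
No further bucklings.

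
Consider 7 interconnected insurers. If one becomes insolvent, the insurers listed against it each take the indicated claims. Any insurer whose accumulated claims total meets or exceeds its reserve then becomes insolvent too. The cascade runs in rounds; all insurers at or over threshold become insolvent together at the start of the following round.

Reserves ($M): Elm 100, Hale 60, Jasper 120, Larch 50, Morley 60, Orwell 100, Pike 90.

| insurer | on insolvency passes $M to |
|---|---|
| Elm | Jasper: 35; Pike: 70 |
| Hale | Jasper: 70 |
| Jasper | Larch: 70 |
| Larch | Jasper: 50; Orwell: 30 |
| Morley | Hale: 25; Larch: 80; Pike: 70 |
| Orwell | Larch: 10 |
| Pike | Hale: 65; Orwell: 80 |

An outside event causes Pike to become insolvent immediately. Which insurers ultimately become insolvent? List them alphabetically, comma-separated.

Hale, Pike

Round 1 — Pike becomes insolvent (initial).
  Hale: +65 → 65 ≥ 60
  Orwell: +80 → 80 < 100
Round 2 — Hale becomes insolvent.
  Jasper: +70 → 70 < 120
No further insolvencies.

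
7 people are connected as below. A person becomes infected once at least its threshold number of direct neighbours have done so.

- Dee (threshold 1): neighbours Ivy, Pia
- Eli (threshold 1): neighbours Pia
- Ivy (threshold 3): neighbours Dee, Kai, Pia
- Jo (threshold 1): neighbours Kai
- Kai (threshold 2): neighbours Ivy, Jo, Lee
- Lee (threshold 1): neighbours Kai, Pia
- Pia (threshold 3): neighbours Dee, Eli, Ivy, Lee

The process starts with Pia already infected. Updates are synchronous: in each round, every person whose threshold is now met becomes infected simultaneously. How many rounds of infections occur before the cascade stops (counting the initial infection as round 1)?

Round 1 — Pia becomes infected (initial).
Round 2 — checking thresholds:
  Dee: 1 of 2 neighbours ≥ 1, becomes infected.
  Eli: 1 of 1 neighbours ≥ 1, becomes infected.
  Ivy: 1 of 3 neighbours < 3, not yet.
  Lee: 1 of 2 neighbours ≥ 1, becomes infected.
Round 3 — no new infections; cascade stops.

2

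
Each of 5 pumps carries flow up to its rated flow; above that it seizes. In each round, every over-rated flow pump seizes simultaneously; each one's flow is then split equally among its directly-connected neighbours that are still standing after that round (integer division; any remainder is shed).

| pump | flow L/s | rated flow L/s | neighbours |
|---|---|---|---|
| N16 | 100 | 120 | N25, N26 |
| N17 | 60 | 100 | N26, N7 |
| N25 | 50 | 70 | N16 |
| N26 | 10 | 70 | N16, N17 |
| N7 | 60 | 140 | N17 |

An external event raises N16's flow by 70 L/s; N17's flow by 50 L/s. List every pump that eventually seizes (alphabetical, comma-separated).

N16, N17, N25, N26

Round 1 — N16 at 170 > 120; N17 at 110 > 100. N16, N17 seize.
  N16 sheds 170 L/s to N25, N26: 85 each.
    N25: 50+85 = 135 > 70
    N26: 10+85 = 95 > 70
  N17 sheds 110 L/s to N26, N7: 55 each.
    N26: 95+55 = 150 > 70
    N7: 60+55 = 115 ≤ 140
Round 2 — N25, N26 seize.
  N25 sheds 135 L/s: no online neighbours, lost.
  N26 sheds 150 L/s: no online neighbours, lost.
No further seizures.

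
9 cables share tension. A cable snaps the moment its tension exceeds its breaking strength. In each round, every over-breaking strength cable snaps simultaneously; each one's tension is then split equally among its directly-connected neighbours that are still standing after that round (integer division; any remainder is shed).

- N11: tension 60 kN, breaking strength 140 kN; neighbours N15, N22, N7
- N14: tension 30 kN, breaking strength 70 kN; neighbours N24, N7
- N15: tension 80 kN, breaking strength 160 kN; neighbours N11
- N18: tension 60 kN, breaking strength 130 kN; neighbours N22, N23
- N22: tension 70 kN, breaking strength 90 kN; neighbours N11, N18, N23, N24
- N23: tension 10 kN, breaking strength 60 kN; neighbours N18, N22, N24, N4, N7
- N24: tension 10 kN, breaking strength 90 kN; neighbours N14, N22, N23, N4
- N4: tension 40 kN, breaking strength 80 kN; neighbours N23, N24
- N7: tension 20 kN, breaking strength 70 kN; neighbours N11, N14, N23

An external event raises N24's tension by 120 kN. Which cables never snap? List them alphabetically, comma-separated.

N11, N14, N15, N18, N7

Round 1 — N24 at 130 > 90. N24 snaps.
  N24 sheds 130 kN to N14, N22, N23, N4: 32 each (2 lost).
    N14: 30+32 = 62 ≤ 70
    N22: 70+32 = 102 > 90
    N23: 10+32 = 42 ≤ 60
    N4: 40+32 = 72 ≤ 80
Round 2 — N22 snaps.
  N22 sheds 102 kN to N11, N18, N23: 34 each.
    N11: 60+34 = 94 ≤ 140
    N18: 60+34 = 94 ≤ 130
    N23: 42+34 = 76 > 60
Round 3 — N23 snaps.
  N23 sheds 76 kN to N18, N4, N7: 25 each (1 lost).
    N18: 94+25 = 119 ≤ 130
    N4: 72+25 = 97 > 80
    N7: 20+25 = 45 ≤ 70
Round 4 — N4 snaps.
  N4 sheds 97 kN: no online neighbours, lost.
No further breaks.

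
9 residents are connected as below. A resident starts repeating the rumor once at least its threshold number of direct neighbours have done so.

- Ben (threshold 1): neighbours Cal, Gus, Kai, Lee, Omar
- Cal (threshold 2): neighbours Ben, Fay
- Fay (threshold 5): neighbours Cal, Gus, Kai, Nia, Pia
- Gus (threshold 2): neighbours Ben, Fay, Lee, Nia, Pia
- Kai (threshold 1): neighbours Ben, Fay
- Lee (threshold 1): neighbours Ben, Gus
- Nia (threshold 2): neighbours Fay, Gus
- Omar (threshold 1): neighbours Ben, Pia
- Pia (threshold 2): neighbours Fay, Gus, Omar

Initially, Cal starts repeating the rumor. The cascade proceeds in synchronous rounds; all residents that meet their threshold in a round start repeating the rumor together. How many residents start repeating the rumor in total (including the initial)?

Round 1 — Cal starts repeating the rumor (initial).
Round 2 — checking thresholds:
  Ben: 1 of 5 neighbours ≥ 1, starts repeating the rumor.
  Fay: 1 of 5 neighbours < 5, holds.
Round 3 — checking thresholds:
  Fay: 1 of 5 neighbours < 5, holds.
  Gus: 1 of 5 neighbours < 2, holds.
  Kai: 1 of 2 neighbours ≥ 1, starts repeating the rumor.
  Lee: 1 of 2 neighbours ≥ 1, starts repeating the rumor.
  Omar: 1 of 2 neighbours ≥ 1, starts repeating the rumor.
Round 4 — checking thresholds:
  Fay: 2 of 5 neighbours < 5, holds.
  Gus: 2 of 5 neighbours ≥ 2, starts repeating the rumor.
  Pia: 1 of 3 neighbours < 2, holds.
Round 5 — checking thresholds:
  Fay: 3 of 5 neighbours < 5, holds.
  Nia: 1 of 2 neighbours < 2, holds.
  Pia: 2 of 3 neighbours ≥ 2, starts repeating the rumor.
Round 6 — no new spreads; cascade stops.

7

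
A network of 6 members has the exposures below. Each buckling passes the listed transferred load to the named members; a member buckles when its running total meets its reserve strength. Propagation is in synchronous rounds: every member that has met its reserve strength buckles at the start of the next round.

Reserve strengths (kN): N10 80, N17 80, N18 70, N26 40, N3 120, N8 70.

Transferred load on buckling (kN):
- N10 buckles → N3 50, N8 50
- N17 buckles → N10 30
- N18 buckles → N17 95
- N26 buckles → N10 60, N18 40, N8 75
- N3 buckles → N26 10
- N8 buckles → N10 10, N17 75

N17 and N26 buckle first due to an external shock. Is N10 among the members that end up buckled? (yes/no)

Round 1 — N17, N26 buckle (initial).
  N10: +30+60 → 90 ≥ 80
  N18: +40 → 40 < 70
  N8: +75 → 75 ≥ 70
Round 2 — N10, N8 buckle.
  N3: +50 → 50 < 120
No further bucklings.

yes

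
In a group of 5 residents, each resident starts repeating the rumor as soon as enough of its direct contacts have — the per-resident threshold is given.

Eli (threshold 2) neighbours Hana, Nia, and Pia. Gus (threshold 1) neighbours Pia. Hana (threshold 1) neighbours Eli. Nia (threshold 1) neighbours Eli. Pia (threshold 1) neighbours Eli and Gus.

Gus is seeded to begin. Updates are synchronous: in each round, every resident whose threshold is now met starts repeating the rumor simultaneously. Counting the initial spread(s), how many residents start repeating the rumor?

2

Round 1 — Gus starts repeating the rumor (initial).
Round 2 — checking thresholds:
  Pia: 1 of 2 neighbours ≥ 1, starts repeating the rumor.
Round 3 — no new spreads; cascade stops.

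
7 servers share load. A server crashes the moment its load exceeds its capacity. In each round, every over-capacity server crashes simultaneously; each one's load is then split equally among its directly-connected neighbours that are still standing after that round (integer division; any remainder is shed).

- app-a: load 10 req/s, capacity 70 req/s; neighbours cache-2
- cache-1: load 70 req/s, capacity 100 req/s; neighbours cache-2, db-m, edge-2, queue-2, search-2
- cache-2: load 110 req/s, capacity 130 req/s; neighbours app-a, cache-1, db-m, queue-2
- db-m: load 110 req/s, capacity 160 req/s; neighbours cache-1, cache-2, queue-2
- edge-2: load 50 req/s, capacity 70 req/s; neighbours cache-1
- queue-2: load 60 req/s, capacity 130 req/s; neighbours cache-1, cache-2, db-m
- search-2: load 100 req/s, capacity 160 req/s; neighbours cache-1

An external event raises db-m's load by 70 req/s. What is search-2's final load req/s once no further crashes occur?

Round 1 — db-m at 180 > 160. db-m crashes.
  db-m sheds 180 req/s to cache-1, cache-2, queue-2: 60 each.
    cache-1: 70+60 = 130 > 100
    cache-2: 110+60 = 170 > 130
    queue-2: 60+60 = 120 ≤ 130
Round 2 — cache-1, cache-2 crash.
  cache-1 sheds 130 req/s to edge-2, queue-2, search-2: 43 each (1 lost).
    edge-2: 50+43 = 93 > 70
    queue-2: 120+43 = 163 > 130
    search-2: 100+43 = 143 ≤ 160
  cache-2 sheds 170 req/s to app-a, queue-2: 85 each.
    app-a: 10+85 = 95 > 70
    queue-2: 163+85 = 248 > 130
Round 3 — app-a, edge-2, queue-2 crash.
  app-a sheds 95 req/s: no online neighbours, lost.
  edge-2 sheds 93 req/s: no online neighbours, lost.
  queue-2 sheds 248 req/s: no online neighbours, lost.
No further crashes.

143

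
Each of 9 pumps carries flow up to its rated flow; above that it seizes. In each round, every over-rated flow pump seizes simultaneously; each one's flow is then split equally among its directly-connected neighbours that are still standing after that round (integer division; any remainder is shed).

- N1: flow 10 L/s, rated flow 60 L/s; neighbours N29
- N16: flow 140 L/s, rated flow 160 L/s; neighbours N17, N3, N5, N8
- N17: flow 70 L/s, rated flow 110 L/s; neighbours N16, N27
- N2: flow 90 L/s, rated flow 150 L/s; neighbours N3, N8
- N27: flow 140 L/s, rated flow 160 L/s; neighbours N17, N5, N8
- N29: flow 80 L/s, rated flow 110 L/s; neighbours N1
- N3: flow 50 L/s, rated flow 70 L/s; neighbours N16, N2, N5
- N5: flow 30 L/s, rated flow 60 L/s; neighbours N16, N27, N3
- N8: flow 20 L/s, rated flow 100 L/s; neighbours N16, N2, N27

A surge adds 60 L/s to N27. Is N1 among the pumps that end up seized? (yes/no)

no

Round 1 — N27 at 200 > 160. N27 seizes.
  N27 sheds 200 L/s to N17, N5, N8: 66 each (2 lost).
    N17: 70+66 = 136 > 110
    N5: 30+66 = 96 > 60
    N8: 20+66 = 86 ≤ 100
Round 2 — N17, N5 seize.
  N17 sheds 136 L/s to N16: 136 each.
    N16: 140+136 = 276 > 160
  N5 sheds 96 L/s to N16, N3: 48 each.
    N16: 276+48 = 324 > 160
    N3: 50+48 = 98 > 70
Round 3 — N16, N3 seize.
  N16 sheds 324 L/s to N8: 324 each.
    N8: 86+324 = 410 > 100
  N3 sheds 98 L/s to N2: 98 each.
    N2: 90+98 = 188 > 150
Round 4 — N2, N8 seize.
  N2 sheds 188 L/s: no online neighbours, lost.
  N8 sheds 410 L/s: no online neighbours, lost.
No further seizures.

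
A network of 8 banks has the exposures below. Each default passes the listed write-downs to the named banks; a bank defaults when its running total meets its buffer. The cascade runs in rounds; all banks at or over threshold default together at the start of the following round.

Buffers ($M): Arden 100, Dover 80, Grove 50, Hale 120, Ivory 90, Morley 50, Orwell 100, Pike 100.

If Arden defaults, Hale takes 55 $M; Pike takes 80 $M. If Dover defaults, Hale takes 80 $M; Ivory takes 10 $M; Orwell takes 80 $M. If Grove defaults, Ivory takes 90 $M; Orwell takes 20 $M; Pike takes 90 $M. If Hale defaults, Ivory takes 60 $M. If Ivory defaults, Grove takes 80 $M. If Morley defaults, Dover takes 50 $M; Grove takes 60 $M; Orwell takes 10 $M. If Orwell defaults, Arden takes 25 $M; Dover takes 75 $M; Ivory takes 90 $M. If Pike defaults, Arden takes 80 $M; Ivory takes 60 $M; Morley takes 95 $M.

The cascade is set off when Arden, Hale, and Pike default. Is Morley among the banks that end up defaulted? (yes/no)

Round 1 — Arden, Hale, Pike default (initial).
  Ivory: +60+60 → 120 ≥ 90
  Morley: +95 → 95 ≥ 50
Round 2 — Ivory, Morley default.
  Dover: +50 → 50 < 80
  Grove: +80+60 → 140 ≥ 50
  Orwell: +10 → 10 < 100
Round 3 — Grove defaults.
  Orwell: +20 → 30 < 100
No further defaults.

yes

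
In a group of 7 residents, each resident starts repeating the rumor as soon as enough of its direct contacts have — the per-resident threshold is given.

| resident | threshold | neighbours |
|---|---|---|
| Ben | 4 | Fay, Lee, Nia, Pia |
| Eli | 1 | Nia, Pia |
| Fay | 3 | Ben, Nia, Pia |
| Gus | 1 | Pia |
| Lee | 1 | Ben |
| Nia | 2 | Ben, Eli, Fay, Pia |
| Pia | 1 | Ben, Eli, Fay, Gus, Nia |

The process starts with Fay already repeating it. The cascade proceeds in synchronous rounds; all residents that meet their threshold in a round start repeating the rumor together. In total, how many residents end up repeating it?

5

Round 1 — Fay starts repeating the rumor (initial).
Round 2 — checking thresholds:
  Ben: 1 of 4 neighbours < 4, below threshold.
  Nia: 1 of 4 neighbours < 2, below threshold.
  Pia: 1 of 5 neighbours ≥ 1, starts repeating the rumor.
Round 3 — checking thresholds:
  Ben: 2 of 4 neighbours < 4, below threshold.
  Eli: 1 of 2 neighbours ≥ 1, starts repeating the rumor.
  Gus: 1 of 1 neighbours ≥ 1, starts repeating the rumor.
  Nia: 2 of 4 neighbours ≥ 2, starts repeating the rumor.
Round 4 — no new spreads; cascade stops.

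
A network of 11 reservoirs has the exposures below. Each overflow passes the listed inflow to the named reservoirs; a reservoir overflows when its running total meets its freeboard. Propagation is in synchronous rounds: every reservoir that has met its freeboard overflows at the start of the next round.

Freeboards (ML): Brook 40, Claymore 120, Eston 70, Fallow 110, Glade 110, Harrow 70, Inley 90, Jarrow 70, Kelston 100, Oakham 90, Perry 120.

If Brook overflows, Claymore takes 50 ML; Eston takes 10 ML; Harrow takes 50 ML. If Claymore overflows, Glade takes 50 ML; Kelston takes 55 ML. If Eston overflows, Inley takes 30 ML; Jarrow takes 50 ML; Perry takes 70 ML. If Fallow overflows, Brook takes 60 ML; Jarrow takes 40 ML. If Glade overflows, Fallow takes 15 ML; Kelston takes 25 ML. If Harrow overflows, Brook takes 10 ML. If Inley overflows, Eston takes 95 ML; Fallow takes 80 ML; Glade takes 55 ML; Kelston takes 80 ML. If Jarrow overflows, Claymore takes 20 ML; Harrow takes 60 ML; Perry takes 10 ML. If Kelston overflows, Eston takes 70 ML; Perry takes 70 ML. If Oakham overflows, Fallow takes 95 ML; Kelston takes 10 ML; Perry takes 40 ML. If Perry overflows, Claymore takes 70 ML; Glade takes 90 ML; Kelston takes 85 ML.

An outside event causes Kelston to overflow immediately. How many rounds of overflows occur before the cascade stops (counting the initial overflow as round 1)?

Round 1 — Kelston overflows (initial).
  Eston: +70 → 70 ≥ 70
  Perry: +70 → 70 < 120
Round 2 — Eston overflows.
  Inley: +30 → 30 < 90
  Jarrow: +50 → 50 < 70
  Perry: +70 → 140 ≥ 120
Round 3 — Perry overflows.
  Claymore: +70 → 70 < 120
  Glade: +90 → 90 < 110
No further overflows.

3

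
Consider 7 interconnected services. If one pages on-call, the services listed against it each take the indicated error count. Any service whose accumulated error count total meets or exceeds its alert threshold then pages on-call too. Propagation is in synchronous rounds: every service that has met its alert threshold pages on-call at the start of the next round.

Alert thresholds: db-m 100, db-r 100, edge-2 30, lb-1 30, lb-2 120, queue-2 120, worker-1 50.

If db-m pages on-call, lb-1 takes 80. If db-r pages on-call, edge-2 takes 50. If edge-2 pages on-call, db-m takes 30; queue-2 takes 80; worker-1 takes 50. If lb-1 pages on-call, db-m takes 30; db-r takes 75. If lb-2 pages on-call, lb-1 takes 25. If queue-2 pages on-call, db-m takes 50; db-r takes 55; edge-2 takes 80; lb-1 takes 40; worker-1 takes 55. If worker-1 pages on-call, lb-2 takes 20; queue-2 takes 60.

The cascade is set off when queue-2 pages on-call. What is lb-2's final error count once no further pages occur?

Round 1 — queue-2 pages on-call (initial).
  db-m: +50 → 50 < 100
  db-r: +55 → 55 < 100
  edge-2: +80 → 80 ≥ 30
  lb-1: +40 → 40 ≥ 30
  worker-1: +55 → 55 ≥ 50
Round 2 — edge-2, lb-1, worker-1 page on-call.
  db-m: +30+30 → 110 ≥ 100
  db-r: +75 → 130 ≥ 100
  lb-2: +20 → 20 < 120
Round 3 — db-m, db-r page on-call.
No further pages.

20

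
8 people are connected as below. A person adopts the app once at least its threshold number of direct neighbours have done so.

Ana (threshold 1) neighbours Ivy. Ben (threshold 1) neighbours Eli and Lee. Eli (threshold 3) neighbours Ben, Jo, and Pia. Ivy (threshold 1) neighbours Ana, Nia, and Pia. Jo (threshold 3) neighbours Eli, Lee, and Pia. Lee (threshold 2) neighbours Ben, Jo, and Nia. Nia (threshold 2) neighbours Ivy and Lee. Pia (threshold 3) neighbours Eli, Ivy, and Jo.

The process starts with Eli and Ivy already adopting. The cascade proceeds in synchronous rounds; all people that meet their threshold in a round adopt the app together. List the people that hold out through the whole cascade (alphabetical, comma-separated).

Jo, Lee, Nia, Pia

Round 1 — Eli, Ivy adopt the app (initial).
Round 2 — checking thresholds:
  Ana: 1 of 1 neighbours ≥ 1, adopts the app.
  Ben: 1 of 2 neighbours ≥ 1, adopts the app.
  Jo: 1 of 3 neighbours < 3, not yet.
  Nia: 1 of 2 neighbours < 2, not yet.
  Pia: 2 of 3 neighbours < 3, not yet.
Round 3 — no new adoptions; cascade stops.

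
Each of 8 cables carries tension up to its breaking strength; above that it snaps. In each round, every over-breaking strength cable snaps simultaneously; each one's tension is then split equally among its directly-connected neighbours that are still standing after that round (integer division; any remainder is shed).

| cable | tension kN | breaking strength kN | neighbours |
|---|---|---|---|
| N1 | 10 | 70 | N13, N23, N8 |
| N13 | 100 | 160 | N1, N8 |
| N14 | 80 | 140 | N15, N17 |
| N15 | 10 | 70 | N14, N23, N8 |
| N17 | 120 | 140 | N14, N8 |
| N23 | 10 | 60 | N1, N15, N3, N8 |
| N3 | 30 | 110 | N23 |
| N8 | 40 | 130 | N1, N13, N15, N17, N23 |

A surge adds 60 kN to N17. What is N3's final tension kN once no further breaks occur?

80

Round 1 — N17 at 180 > 140. N17 snaps.
  N17 sheds 180 kN to N14, N8: 90 each.
    N14: 80+90 = 170 > 140
    N8: 40+90 = 130 ≤ 130
Round 2 — N14 snaps.
  N14 sheds 170 kN to N15: 170 each.
    N15: 10+170 = 180 > 70
Round 3 — N15 snaps.
  N15 sheds 180 kN to N23, N8: 90 each.
    N23: 10+90 = 100 > 60
    N8: 130+90 = 220 > 130
Round 4 — N23, N8 snap.
  N23 sheds 100 kN to N1, N3: 50 each.
    N1: 10+50 = 60 ≤ 70
    N3: 30+50 = 80 ≤ 110
  N8 sheds 220 kN to N1, N13: 110 each.
    N1: 60+110 = 170 > 70
    N13: 100+110 = 210 > 160
Round 5 — N1, N13 snap.
  N1 sheds 170 kN: no online neighbours, lost.
  N13 sheds 210 kN: no online neighbours, lost.
No further breaks.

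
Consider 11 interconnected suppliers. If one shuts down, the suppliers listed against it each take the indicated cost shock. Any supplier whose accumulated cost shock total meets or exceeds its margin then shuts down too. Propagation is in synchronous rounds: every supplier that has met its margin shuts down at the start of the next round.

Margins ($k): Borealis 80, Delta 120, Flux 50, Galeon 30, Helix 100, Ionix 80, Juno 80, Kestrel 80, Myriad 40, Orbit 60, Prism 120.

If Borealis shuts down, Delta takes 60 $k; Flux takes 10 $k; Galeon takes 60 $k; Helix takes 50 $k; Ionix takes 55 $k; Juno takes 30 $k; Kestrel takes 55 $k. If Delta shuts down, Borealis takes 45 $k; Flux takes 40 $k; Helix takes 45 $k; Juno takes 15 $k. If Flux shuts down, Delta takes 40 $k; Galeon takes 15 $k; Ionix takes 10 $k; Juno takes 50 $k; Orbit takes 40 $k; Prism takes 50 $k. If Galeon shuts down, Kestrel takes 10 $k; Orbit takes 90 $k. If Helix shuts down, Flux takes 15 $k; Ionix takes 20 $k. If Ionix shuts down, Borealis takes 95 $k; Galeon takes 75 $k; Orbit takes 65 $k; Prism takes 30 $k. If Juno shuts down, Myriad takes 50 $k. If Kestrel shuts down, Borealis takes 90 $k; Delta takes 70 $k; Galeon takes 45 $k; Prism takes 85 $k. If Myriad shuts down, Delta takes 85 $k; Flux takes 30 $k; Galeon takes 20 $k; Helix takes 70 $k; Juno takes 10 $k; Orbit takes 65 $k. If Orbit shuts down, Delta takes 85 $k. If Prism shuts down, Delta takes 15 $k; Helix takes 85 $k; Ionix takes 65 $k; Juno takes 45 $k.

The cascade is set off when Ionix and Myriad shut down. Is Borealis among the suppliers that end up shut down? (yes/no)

yes

Round 1 — Ionix, Myriad shut down (initial).
  Borealis: +95 → 95 ≥ 80
  Delta: +85 → 85 < 120
  Flux: +30 → 30 < 50
  Galeon: +75+20 → 95 ≥ 30
  Helix: +70 → 70 < 100
  Juno: +10 → 10 < 80
  Orbit: +65+65 → 130 ≥ 60
  Prism: +30 → 30 < 120
Round 2 — Borealis, Galeon, Orbit shut down.
  Delta: +60+85 → 230 ≥ 120
  Flux: +10 → 40 < 50
  Helix: +50 → 120 ≥ 100
  Juno: +30 → 40 < 80
  Kestrel: +55+10 → 65 < 80
Round 3 — Delta, Helix shut down.
  Flux: +40+15 → 95 ≥ 50
  Juno: +15 → 55 < 80
Round 4 — Flux shuts down.
  Juno: +50 → 105 ≥ 80
  Prism: +50 → 80 < 120
Round 5 — Juno shuts down.
No further shutdowns.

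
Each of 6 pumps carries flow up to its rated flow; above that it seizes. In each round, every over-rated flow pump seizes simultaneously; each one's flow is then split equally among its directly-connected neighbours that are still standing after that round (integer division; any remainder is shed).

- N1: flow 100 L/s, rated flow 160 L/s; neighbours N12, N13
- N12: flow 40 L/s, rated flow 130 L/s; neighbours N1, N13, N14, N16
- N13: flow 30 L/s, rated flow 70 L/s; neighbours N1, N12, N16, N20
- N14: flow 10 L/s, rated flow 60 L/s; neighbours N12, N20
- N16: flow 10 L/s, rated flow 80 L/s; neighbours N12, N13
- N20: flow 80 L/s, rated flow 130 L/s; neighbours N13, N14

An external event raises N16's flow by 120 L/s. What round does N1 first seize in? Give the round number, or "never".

4

Round 1 — N16 at 130 > 80. N16 seizes.
  N16 sheds 130 L/s to N12, N13: 65 each.
    N12: 40+65 = 105 ≤ 130
    N13: 30+65 = 95 > 70
Round 2 — N13 seizes.
  N13 sheds 95 L/s to N1, N12, N20: 31 each (2 lost).
    N1: 100+31 = 131 ≤ 160
    N12: 105+31 = 136 > 130
    N20: 80+31 = 111 ≤ 130
Round 3 — N12 seizes.
  N12 sheds 136 L/s to N1, N14: 68 each.
    N1: 131+68 = 199 > 160
    N14: 10+68 = 78 > 60
Round 4 — N1, N14 seize.
  N1 sheds 199 L/s: no online neighbours, lost.
  N14 sheds 78 L/s to N20: 78 each.
    N20: 111+78 = 189 > 130
Round 5 — N20 seizes.
  N20 sheds 189 L/s: no online neighbours, lost.
No further seizures.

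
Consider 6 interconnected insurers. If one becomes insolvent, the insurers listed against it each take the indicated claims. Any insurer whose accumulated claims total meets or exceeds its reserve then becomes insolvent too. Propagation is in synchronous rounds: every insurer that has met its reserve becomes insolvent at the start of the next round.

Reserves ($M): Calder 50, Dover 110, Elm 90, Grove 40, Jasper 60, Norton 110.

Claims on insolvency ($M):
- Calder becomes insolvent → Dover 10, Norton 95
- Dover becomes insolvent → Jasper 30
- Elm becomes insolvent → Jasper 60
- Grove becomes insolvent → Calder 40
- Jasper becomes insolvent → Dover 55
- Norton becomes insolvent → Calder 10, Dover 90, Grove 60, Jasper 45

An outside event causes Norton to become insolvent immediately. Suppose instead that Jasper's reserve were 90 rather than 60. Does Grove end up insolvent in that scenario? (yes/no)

With Jasper's reserve at 90:
Round 1 — Norton becomes insolvent (initial).
  Calder: +10 → 10 < 50
  Dover: +90 → 90 < 110
  Grove: +60 → 60 ≥ 40
  Jasper: +45 → 45 < 90
Round 2 — Grove becomes insolvent.
  Calder: +40 → 50 ≥ 50
Round 3 — Calder becomes insolvent.
  Dover: +10 → 100 < 110
No further insolvencies.

yes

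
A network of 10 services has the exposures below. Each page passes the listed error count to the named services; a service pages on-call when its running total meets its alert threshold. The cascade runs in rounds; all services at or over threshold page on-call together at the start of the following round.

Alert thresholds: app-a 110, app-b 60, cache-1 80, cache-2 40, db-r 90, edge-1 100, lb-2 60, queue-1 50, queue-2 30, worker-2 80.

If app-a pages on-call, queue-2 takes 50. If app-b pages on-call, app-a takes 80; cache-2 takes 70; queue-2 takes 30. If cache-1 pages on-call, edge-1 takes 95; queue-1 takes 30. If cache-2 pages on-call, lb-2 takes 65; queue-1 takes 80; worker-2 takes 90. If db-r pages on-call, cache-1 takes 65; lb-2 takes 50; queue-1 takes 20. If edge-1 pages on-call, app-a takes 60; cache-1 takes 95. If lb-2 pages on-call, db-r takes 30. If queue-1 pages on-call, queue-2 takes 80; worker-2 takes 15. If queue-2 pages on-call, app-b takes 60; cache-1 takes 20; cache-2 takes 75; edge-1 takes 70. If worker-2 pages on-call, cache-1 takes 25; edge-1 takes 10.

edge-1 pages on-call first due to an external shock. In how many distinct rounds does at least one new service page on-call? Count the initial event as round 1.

2

Round 1 — edge-1 pages on-call (initial).
  app-a: +60 → 60 < 110
  cache-1: +95 → 95 ≥ 80
Round 2 — cache-1 pages on-call.
  queue-1: +30 → 30 < 50
No further pages.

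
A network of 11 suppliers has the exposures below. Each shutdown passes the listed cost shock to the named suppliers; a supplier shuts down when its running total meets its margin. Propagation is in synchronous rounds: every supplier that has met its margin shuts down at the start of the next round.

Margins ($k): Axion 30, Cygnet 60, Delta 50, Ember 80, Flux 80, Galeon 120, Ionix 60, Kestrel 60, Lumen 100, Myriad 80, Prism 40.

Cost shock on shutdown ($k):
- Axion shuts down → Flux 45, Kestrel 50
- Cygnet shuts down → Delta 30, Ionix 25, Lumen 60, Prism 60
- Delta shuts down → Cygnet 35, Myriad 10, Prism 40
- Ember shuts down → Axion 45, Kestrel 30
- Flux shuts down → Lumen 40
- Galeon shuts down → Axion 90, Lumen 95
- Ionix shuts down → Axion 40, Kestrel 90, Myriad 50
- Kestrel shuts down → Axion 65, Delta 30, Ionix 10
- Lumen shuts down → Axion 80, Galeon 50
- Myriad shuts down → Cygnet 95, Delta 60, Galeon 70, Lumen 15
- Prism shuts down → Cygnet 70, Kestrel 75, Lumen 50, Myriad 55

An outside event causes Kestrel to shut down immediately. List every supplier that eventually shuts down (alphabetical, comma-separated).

Round 1 — Kestrel shuts down (initial).
  Axion: +65 → 65 ≥ 30
  Delta: +30 → 30 < 50
  Ionix: +10 → 10 < 60
Round 2 — Axion shuts down.
  Flux: +45 → 45 < 80
No further shutdowns.

Axion, Kestrel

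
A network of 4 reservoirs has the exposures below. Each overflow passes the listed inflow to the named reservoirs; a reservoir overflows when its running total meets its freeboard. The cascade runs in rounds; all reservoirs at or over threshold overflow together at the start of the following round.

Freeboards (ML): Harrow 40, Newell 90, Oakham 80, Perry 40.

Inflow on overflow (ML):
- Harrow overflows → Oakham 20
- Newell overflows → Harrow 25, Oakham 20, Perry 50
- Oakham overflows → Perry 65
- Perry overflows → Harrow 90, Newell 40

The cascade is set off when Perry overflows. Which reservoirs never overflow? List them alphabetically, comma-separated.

Round 1 — Perry overflows (initial).
  Harrow: +90 → 90 ≥ 40
  Newell: +40 → 40 < 90
Round 2 — Harrow overflows.
  Oakham: +20 → 20 < 80
No further overflows.

Newell, Oakham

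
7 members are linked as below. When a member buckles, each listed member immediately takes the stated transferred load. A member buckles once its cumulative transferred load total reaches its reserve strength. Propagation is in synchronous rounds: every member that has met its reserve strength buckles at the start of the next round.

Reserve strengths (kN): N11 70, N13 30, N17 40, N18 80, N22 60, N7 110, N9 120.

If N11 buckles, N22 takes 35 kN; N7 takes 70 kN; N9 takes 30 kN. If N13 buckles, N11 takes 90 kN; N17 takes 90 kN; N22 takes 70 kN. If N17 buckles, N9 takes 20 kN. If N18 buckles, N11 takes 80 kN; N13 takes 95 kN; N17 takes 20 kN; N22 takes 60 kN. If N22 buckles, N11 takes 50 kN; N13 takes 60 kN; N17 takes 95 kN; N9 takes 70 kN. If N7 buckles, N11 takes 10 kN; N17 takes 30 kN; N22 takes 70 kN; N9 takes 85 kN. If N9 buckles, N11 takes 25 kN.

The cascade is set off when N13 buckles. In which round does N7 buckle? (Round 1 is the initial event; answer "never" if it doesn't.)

Round 1 — N13 buckles (initial).
  N11: +90 → 90 ≥ 70
  N17: +90 → 90 ≥ 40
  N22: +70 → 70 ≥ 60
Round 2 — N11, N17, N22 buckle.
  N7: +70 → 70 < 110
  N9: +30+20+70 → 120 ≥ 120
Round 3 — N9 buckles.
No further bucklings.

never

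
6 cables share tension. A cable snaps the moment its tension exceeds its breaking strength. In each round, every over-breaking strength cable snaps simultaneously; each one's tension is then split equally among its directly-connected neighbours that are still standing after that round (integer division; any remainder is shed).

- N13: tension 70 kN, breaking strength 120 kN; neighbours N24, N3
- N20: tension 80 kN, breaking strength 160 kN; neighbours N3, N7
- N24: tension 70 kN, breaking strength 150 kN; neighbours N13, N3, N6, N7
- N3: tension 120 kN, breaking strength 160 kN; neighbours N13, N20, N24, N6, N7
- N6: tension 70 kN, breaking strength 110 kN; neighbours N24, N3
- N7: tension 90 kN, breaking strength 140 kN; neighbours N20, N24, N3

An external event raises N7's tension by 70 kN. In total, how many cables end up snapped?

Round 1 — N7 at 160 > 140. N7 snaps.
  N7 sheds 160 kN to N20, N24, N3: 53 each (1 lost).
    N20: 80+53 = 133 ≤ 160
    N24: 70+53 = 123 ≤ 150
    N3: 120+53 = 173 > 160
Round 2 — N3 snaps.
  N3 sheds 173 kN to N13, N20, N24, N6: 43 each (1 lost).
    N13: 70+43 = 113 ≤ 120
    N20: 133+43 = 176 > 160
    N24: 123+43 = 166 > 150
    N6: 70+43 = 113 > 110
Round 3 — N20, N24, N6 snap.
  N20 sheds 176 kN: no online neighbours, lost.
  N24 sheds 166 kN to N13: 166 each.
    N13: 113+166 = 279 > 120
  N6 sheds 113 kN: no online neighbours, lost.
Round 4 — N13 snaps.
  N13 sheds 279 kN: no online neighbours, lost.
No further breaks.

6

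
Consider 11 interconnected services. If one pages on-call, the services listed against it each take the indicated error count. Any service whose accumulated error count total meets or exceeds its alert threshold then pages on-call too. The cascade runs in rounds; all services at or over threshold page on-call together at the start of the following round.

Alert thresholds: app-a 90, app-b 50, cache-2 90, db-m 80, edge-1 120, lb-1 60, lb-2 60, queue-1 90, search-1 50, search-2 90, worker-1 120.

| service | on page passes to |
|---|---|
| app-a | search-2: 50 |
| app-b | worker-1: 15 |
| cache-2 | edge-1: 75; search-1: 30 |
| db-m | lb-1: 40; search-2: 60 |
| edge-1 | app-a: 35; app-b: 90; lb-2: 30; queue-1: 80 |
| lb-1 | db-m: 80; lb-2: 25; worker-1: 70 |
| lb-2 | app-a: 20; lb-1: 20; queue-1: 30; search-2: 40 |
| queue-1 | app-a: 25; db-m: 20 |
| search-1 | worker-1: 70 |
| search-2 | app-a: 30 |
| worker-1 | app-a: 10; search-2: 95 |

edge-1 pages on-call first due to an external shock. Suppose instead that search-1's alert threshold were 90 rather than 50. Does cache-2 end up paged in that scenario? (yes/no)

With search-1's alert threshold at 90:
Round 1 — edge-1 pages on-call (initial).
  app-a: +35 → 35 < 90
  app-b: +90 → 90 ≥ 50
  lb-2: +30 → 30 < 60
  queue-1: +80 → 80 < 90
Round 2 — app-b pages on-call.
  worker-1: +15 → 15 < 120
No further pages.

no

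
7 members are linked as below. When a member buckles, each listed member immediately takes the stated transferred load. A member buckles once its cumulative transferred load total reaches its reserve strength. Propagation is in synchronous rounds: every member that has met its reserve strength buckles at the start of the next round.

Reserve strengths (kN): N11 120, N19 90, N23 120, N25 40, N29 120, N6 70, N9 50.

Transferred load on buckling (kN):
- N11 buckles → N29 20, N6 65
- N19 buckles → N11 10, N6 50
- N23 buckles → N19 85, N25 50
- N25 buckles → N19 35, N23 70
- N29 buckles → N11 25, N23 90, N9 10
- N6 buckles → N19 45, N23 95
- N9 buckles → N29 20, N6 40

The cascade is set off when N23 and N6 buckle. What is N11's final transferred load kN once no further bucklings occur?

Round 1 — N23, N6 buckle (initial).
  N19: +85+45 → 130 ≥ 90
  N25: +50 → 50 ≥ 40
Round 2 — N19, N25 buckle.
  N11: +10 → 10 < 120
No further bucklings.

10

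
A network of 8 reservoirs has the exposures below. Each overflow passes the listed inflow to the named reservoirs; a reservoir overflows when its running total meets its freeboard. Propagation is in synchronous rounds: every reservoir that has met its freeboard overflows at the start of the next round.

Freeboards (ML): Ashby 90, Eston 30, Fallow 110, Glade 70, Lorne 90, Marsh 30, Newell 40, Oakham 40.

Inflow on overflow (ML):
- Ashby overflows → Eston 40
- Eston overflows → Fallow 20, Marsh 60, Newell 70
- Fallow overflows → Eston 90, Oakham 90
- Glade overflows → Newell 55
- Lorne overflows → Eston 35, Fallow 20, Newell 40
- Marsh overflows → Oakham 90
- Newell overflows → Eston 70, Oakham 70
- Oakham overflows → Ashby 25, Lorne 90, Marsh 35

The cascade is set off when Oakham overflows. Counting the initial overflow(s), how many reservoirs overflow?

5

Round 1 — Oakham overflows (initial).
  Ashby: +25 → 25 < 90
  Lorne: +90 → 90 ≥ 90
  Marsh: +35 → 35 ≥ 30
Round 2 — Lorne, Marsh overflow.
  Eston: +35 → 35 ≥ 30
  Fallow: +20 → 20 < 110
  Newell: +40 → 40 ≥ 40
Round 3 — Eston, Newell overflow.
  Fallow: +20 → 40 < 110
No further overflows.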